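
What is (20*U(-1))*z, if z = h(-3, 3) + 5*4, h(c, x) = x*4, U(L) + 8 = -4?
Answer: -7680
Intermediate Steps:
U(L) = -12 (U(L) = -8 - 4 = -12)
h(c, x) = 4*x
z = 32 (z = 4*3 + 5*4 = 12 + 20 = 32)
(20*U(-1))*z = (20*(-12))*32 = -240*32 = -7680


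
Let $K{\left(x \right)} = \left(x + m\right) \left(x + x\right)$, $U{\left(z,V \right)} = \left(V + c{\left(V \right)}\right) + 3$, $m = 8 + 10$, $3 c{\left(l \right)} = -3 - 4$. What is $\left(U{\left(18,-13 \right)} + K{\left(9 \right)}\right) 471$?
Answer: $223097$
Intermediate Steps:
$c{\left(l \right)} = - \frac{7}{3}$ ($c{\left(l \right)} = \frac{-3 - 4}{3} = \frac{1}{3} \left(-7\right) = - \frac{7}{3}$)
$m = 18$
$U{\left(z,V \right)} = \frac{2}{3} + V$ ($U{\left(z,V \right)} = \left(V - \frac{7}{3}\right) + 3 = \left(- \frac{7}{3} + V\right) + 3 = \frac{2}{3} + V$)
$K{\left(x \right)} = 2 x \left(18 + x\right)$ ($K{\left(x \right)} = \left(x + 18\right) \left(x + x\right) = \left(18 + x\right) 2 x = 2 x \left(18 + x\right)$)
$\left(U{\left(18,-13 \right)} + K{\left(9 \right)}\right) 471 = \left(\left(\frac{2}{3} - 13\right) + 2 \cdot 9 \left(18 + 9\right)\right) 471 = \left(- \frac{37}{3} + 2 \cdot 9 \cdot 27\right) 471 = \left(- \frac{37}{3} + 486\right) 471 = \frac{1421}{3} \cdot 471 = 223097$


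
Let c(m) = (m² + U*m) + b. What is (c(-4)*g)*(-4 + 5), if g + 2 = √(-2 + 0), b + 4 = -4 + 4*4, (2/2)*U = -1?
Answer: -56 + 28*I*√2 ≈ -56.0 + 39.598*I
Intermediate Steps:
U = -1
b = 8 (b = -4 + (-4 + 4*4) = -4 + (-4 + 16) = -4 + 12 = 8)
g = -2 + I*√2 (g = -2 + √(-2 + 0) = -2 + √(-2) = -2 + I*√2 ≈ -2.0 + 1.4142*I)
c(m) = 8 + m² - m (c(m) = (m² - m) + 8 = 8 + m² - m)
(c(-4)*g)*(-4 + 5) = ((8 + (-4)² - 1*(-4))*(-2 + I*√2))*(-4 + 5) = ((8 + 16 + 4)*(-2 + I*√2))*1 = (28*(-2 + I*√2))*1 = (-56 + 28*I*√2)*1 = -56 + 28*I*√2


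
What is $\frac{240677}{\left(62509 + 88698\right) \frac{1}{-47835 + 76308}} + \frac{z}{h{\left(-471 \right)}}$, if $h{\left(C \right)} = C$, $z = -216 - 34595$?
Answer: $\frac{3232930686968}{71218497} \approx 45395.0$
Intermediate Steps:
$z = -34811$ ($z = -216 - 34595 = -34811$)
$\frac{240677}{\left(62509 + 88698\right) \frac{1}{-47835 + 76308}} + \frac{z}{h{\left(-471 \right)}} = \frac{240677}{\left(62509 + 88698\right) \frac{1}{-47835 + 76308}} - \frac{34811}{-471} = \frac{240677}{151207 \cdot \frac{1}{28473}} - - \frac{34811}{471} = \frac{240677}{151207 \cdot \frac{1}{28473}} + \frac{34811}{471} = \frac{240677}{\frac{151207}{28473}} + \frac{34811}{471} = 240677 \cdot \frac{28473}{151207} + \frac{34811}{471} = \frac{6852796221}{151207} + \frac{34811}{471} = \frac{3232930686968}{71218497}$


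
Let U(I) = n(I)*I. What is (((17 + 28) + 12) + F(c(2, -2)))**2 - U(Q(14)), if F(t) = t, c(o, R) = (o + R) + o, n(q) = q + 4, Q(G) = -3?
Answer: 3484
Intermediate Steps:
n(q) = 4 + q
c(o, R) = R + 2*o (c(o, R) = (R + o) + o = R + 2*o)
U(I) = I*(4 + I) (U(I) = (4 + I)*I = I*(4 + I))
(((17 + 28) + 12) + F(c(2, -2)))**2 - U(Q(14)) = (((17 + 28) + 12) + (-2 + 2*2))**2 - (-3)*(4 - 3) = ((45 + 12) + (-2 + 4))**2 - (-3) = (57 + 2)**2 - 1*(-3) = 59**2 + 3 = 3481 + 3 = 3484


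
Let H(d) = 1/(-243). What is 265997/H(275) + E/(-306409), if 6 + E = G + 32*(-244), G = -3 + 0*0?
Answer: -19805441562022/306409 ≈ -6.4637e+7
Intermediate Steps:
G = -3 (G = -3 + 0 = -3)
H(d) = -1/243
E = -7817 (E = -6 + (-3 + 32*(-244)) = -6 + (-3 - 7808) = -6 - 7811 = -7817)
265997/H(275) + E/(-306409) = 265997/(-1/243) - 7817/(-306409) = 265997*(-243) - 7817*(-1/306409) = -64637271 + 7817/306409 = -19805441562022/306409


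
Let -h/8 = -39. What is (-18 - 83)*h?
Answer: -31512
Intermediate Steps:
h = 312 (h = -8*(-39) = 312)
(-18 - 83)*h = (-18 - 83)*312 = -101*312 = -31512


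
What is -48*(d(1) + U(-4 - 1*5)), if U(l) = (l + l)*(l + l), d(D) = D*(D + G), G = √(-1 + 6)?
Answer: -15600 - 48*√5 ≈ -15707.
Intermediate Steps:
G = √5 ≈ 2.2361
d(D) = D*(D + √5)
U(l) = 4*l² (U(l) = (2*l)*(2*l) = 4*l²)
-48*(d(1) + U(-4 - 1*5)) = -48*(1*(1 + √5) + 4*(-4 - 1*5)²) = -48*((1 + √5) + 4*(-4 - 5)²) = -48*((1 + √5) + 4*(-9)²) = -48*((1 + √5) + 4*81) = -48*((1 + √5) + 324) = -48*(325 + √5) = -15600 - 48*√5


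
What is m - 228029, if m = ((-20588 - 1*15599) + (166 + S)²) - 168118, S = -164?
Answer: -432330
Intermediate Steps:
m = -204301 (m = ((-20588 - 1*15599) + (166 - 164)²) - 168118 = ((-20588 - 15599) + 2²) - 168118 = (-36187 + 4) - 168118 = -36183 - 168118 = -204301)
m - 228029 = -204301 - 228029 = -432330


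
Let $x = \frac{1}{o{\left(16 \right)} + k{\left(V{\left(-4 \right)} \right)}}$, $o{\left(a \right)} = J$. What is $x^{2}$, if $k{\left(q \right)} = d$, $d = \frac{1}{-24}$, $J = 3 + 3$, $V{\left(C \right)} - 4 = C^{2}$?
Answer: $\frac{576}{20449} \approx 0.028168$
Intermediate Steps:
$V{\left(C \right)} = 4 + C^{2}$
$J = 6$
$d = - \frac{1}{24} \approx -0.041667$
$k{\left(q \right)} = - \frac{1}{24}$
$o{\left(a \right)} = 6$
$x = \frac{24}{143}$ ($x = \frac{1}{6 - \frac{1}{24}} = \frac{1}{\frac{143}{24}} = \frac{24}{143} \approx 0.16783$)
$x^{2} = \left(\frac{24}{143}\right)^{2} = \frac{576}{20449}$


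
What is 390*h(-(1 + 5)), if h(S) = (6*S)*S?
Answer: 84240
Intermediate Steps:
h(S) = 6*S²
390*h(-(1 + 5)) = 390*(6*(-(1 + 5))²) = 390*(6*(-1*6)²) = 390*(6*(-6)²) = 390*(6*36) = 390*216 = 84240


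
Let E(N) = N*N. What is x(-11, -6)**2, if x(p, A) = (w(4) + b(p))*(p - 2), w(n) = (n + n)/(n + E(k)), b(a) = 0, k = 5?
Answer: 10816/841 ≈ 12.861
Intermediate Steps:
E(N) = N**2
w(n) = 2*n/(25 + n) (w(n) = (n + n)/(n + 5**2) = (2*n)/(n + 25) = (2*n)/(25 + n) = 2*n/(25 + n))
x(p, A) = -16/29 + 8*p/29 (x(p, A) = (2*4/(25 + 4) + 0)*(p - 2) = (2*4/29 + 0)*(-2 + p) = (2*4*(1/29) + 0)*(-2 + p) = (8/29 + 0)*(-2 + p) = 8*(-2 + p)/29 = -16/29 + 8*p/29)
x(-11, -6)**2 = (-16/29 + (8/29)*(-11))**2 = (-16/29 - 88/29)**2 = (-104/29)**2 = 10816/841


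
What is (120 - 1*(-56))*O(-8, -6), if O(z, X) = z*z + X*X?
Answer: 17600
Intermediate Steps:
O(z, X) = X**2 + z**2 (O(z, X) = z**2 + X**2 = X**2 + z**2)
(120 - 1*(-56))*O(-8, -6) = (120 - 1*(-56))*((-6)**2 + (-8)**2) = (120 + 56)*(36 + 64) = 176*100 = 17600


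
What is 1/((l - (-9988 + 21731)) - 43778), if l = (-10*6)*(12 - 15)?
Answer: -1/55341 ≈ -1.8070e-5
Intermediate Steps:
l = 180 (l = -60*(-3) = 180)
1/((l - (-9988 + 21731)) - 43778) = 1/((180 - (-9988 + 21731)) - 43778) = 1/((180 - 1*11743) - 43778) = 1/((180 - 11743) - 43778) = 1/(-11563 - 43778) = 1/(-55341) = -1/55341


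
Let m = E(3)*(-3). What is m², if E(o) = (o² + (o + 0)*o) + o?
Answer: 3969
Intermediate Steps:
E(o) = o + 2*o² (E(o) = (o² + o*o) + o = (o² + o²) + o = 2*o² + o = o + 2*o²)
m = -63 (m = (3*(1 + 2*3))*(-3) = (3*(1 + 6))*(-3) = (3*7)*(-3) = 21*(-3) = -63)
m² = (-63)² = 3969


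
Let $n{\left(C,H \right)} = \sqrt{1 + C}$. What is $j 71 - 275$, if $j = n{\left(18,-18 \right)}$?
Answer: $-275 + 71 \sqrt{19} \approx 34.482$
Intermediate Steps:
$j = \sqrt{19}$ ($j = \sqrt{1 + 18} = \sqrt{19} \approx 4.3589$)
$j 71 - 275 = \sqrt{19} \cdot 71 - 275 = 71 \sqrt{19} - 275 = -275 + 71 \sqrt{19}$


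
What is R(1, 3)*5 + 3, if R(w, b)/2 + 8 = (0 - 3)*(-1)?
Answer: -47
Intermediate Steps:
R(w, b) = -10 (R(w, b) = -16 + 2*((0 - 3)*(-1)) = -16 + 2*(-3*(-1)) = -16 + 2*3 = -16 + 6 = -10)
R(1, 3)*5 + 3 = -10*5 + 3 = -50 + 3 = -47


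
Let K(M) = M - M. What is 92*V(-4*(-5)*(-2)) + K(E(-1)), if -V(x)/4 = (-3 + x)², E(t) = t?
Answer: -680432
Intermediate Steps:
K(M) = 0
V(x) = -4*(-3 + x)²
92*V(-4*(-5)*(-2)) + K(E(-1)) = 92*(-4*(-3 - 4*(-5)*(-2))²) + 0 = 92*(-4*(-3 + 20*(-2))²) + 0 = 92*(-4*(-3 - 40)²) + 0 = 92*(-4*(-43)²) + 0 = 92*(-4*1849) + 0 = 92*(-7396) + 0 = -680432 + 0 = -680432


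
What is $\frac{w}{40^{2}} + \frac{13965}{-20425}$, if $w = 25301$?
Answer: $\frac{1040903}{68800} \approx 15.129$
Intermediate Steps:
$\frac{w}{40^{2}} + \frac{13965}{-20425} = \frac{25301}{40^{2}} + \frac{13965}{-20425} = \frac{25301}{1600} + 13965 \left(- \frac{1}{20425}\right) = 25301 \cdot \frac{1}{1600} - \frac{147}{215} = \frac{25301}{1600} - \frac{147}{215} = \frac{1040903}{68800}$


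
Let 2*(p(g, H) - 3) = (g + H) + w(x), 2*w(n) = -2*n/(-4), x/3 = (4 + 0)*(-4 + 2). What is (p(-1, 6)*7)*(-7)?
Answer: -245/2 ≈ -122.50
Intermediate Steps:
x = -24 (x = 3*((4 + 0)*(-4 + 2)) = 3*(4*(-2)) = 3*(-8) = -24)
w(n) = n/4 (w(n) = (-2*n/(-4))/2 = (-2*n*(-1)/4)/2 = (-(-1)*n/2)/2 = (n/2)/2 = n/4)
p(g, H) = H/2 + g/2 (p(g, H) = 3 + ((g + H) + (¼)*(-24))/2 = 3 + ((H + g) - 6)/2 = 3 + (-6 + H + g)/2 = 3 + (-3 + H/2 + g/2) = H/2 + g/2)
(p(-1, 6)*7)*(-7) = (((½)*6 + (½)*(-1))*7)*(-7) = ((3 - ½)*7)*(-7) = ((5/2)*7)*(-7) = (35/2)*(-7) = -245/2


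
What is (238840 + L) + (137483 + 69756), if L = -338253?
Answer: 107826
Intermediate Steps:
(238840 + L) + (137483 + 69756) = (238840 - 338253) + (137483 + 69756) = -99413 + 207239 = 107826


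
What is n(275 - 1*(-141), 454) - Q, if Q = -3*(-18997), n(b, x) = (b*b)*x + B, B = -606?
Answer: 78509827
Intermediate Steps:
n(b, x) = -606 + x*b**2 (n(b, x) = (b*b)*x - 606 = b**2*x - 606 = x*b**2 - 606 = -606 + x*b**2)
Q = 56991
n(275 - 1*(-141), 454) - Q = (-606 + 454*(275 - 1*(-141))**2) - 1*56991 = (-606 + 454*(275 + 141)**2) - 56991 = (-606 + 454*416**2) - 56991 = (-606 + 454*173056) - 56991 = (-606 + 78567424) - 56991 = 78566818 - 56991 = 78509827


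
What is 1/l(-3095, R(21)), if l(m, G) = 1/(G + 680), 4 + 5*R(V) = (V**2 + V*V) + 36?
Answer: 4314/5 ≈ 862.80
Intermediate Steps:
R(V) = 32/5 + 2*V**2/5 (R(V) = -4/5 + ((V**2 + V*V) + 36)/5 = -4/5 + ((V**2 + V**2) + 36)/5 = -4/5 + (2*V**2 + 36)/5 = -4/5 + (36 + 2*V**2)/5 = -4/5 + (36/5 + 2*V**2/5) = 32/5 + 2*V**2/5)
l(m, G) = 1/(680 + G)
1/l(-3095, R(21)) = 1/(1/(680 + (32/5 + (2/5)*21**2))) = 1/(1/(680 + (32/5 + (2/5)*441))) = 1/(1/(680 + (32/5 + 882/5))) = 1/(1/(680 + 914/5)) = 1/(1/(4314/5)) = 1/(5/4314) = 4314/5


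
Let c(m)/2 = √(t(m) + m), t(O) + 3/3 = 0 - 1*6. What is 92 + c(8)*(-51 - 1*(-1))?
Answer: -8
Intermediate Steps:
t(O) = -7 (t(O) = -1 + (0 - 1*6) = -1 + (0 - 6) = -1 - 6 = -7)
c(m) = 2*√(-7 + m)
92 + c(8)*(-51 - 1*(-1)) = 92 + (2*√(-7 + 8))*(-51 - 1*(-1)) = 92 + (2*√1)*(-51 + 1) = 92 + (2*1)*(-50) = 92 + 2*(-50) = 92 - 100 = -8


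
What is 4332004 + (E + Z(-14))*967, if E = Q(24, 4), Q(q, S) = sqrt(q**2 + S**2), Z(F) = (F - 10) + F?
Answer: 4295258 + 3868*sqrt(37) ≈ 4.3188e+6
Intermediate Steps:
Z(F) = -10 + 2*F (Z(F) = (-10 + F) + F = -10 + 2*F)
Q(q, S) = sqrt(S**2 + q**2)
E = 4*sqrt(37) (E = sqrt(4**2 + 24**2) = sqrt(16 + 576) = sqrt(592) = 4*sqrt(37) ≈ 24.331)
4332004 + (E + Z(-14))*967 = 4332004 + (4*sqrt(37) + (-10 + 2*(-14)))*967 = 4332004 + (4*sqrt(37) + (-10 - 28))*967 = 4332004 + (4*sqrt(37) - 38)*967 = 4332004 + (-38 + 4*sqrt(37))*967 = 4332004 + (-36746 + 3868*sqrt(37)) = 4295258 + 3868*sqrt(37)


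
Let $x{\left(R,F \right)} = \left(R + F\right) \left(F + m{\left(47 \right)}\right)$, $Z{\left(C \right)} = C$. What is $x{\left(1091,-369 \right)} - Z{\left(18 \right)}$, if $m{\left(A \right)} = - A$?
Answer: $-300370$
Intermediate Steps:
$x{\left(R,F \right)} = \left(-47 + F\right) \left(F + R\right)$ ($x{\left(R,F \right)} = \left(R + F\right) \left(F - 47\right) = \left(F + R\right) \left(F - 47\right) = \left(F + R\right) \left(-47 + F\right) = \left(-47 + F\right) \left(F + R\right)$)
$x{\left(1091,-369 \right)} - Z{\left(18 \right)} = \left(\left(-369\right)^{2} - -17343 - 51277 - 402579\right) - 18 = \left(136161 + 17343 - 51277 - 402579\right) - 18 = -300352 - 18 = -300370$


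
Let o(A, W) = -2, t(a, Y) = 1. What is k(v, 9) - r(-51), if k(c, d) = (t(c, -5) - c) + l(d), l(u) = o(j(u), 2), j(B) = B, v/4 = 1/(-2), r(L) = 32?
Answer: -31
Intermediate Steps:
v = -2 (v = 4/(-2) = 4*(-½) = -2)
l(u) = -2
k(c, d) = -1 - c (k(c, d) = (1 - c) - 2 = -1 - c)
k(v, 9) - r(-51) = (-1 - 1*(-2)) - 1*32 = (-1 + 2) - 32 = 1 - 32 = -31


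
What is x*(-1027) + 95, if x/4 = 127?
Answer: -521621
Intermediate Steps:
x = 508 (x = 4*127 = 508)
x*(-1027) + 95 = 508*(-1027) + 95 = -521716 + 95 = -521621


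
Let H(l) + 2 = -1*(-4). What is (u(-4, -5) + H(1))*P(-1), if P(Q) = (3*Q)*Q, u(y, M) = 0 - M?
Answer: 21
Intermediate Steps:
u(y, M) = -M
H(l) = 2 (H(l) = -2 - 1*(-4) = -2 + 4 = 2)
P(Q) = 3*Q²
(u(-4, -5) + H(1))*P(-1) = (-1*(-5) + 2)*(3*(-1)²) = (5 + 2)*(3*1) = 7*3 = 21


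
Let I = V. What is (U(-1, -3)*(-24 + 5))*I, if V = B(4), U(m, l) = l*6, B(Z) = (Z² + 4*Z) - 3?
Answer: 9918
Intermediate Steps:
B(Z) = -3 + Z² + 4*Z
U(m, l) = 6*l
V = 29 (V = -3 + 4² + 4*4 = -3 + 16 + 16 = 29)
I = 29
(U(-1, -3)*(-24 + 5))*I = ((6*(-3))*(-24 + 5))*29 = -18*(-19)*29 = 342*29 = 9918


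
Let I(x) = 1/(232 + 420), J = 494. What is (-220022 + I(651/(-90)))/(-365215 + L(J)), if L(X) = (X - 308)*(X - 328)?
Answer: 143454343/217989028 ≈ 0.65808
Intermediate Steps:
I(x) = 1/652
L(X) = (-328 + X)*(-308 + X) (L(X) = (-308 + X)*(-328 + X) = (-328 + X)*(-308 + X))
(-220022 + I(651/(-90)))/(-365215 + L(J)) = (-220022 + 1/652)/(-365215 + (101024 + 494**2 - 636*494)) = -143454343/(652*(-365215 + (101024 + 244036 - 314184))) = -143454343/(652*(-365215 + 30876)) = -143454343/652/(-334339) = -143454343/652*(-1/334339) = 143454343/217989028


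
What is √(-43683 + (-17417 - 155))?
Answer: I*√61255 ≈ 247.5*I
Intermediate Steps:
√(-43683 + (-17417 - 155)) = √(-43683 - 17572) = √(-61255) = I*√61255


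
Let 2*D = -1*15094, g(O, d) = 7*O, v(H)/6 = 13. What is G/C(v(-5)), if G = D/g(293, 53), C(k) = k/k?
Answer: -7547/2051 ≈ -3.6797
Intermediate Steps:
v(H) = 78 (v(H) = 6*13 = 78)
D = -7547 (D = (-1*15094)/2 = (½)*(-15094) = -7547)
C(k) = 1
G = -7547/2051 (G = -7547/(7*293) = -7547/2051 ≈ -3.6797)
G/C(v(-5)) = -7547/2051/1 = -7547/2051*1 = -7547/2051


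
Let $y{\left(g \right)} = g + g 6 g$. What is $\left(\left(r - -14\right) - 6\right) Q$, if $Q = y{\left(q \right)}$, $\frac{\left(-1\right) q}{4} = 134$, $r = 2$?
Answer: $17232400$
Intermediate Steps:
$q = -536$ ($q = \left(-4\right) 134 = -536$)
$y{\left(g \right)} = g + 6 g^{2}$ ($y{\left(g \right)} = g + 6 g g = g + 6 g^{2}$)
$Q = 1723240$ ($Q = - 536 \left(1 + 6 \left(-536\right)\right) = - 536 \left(1 - 3216\right) = \left(-536\right) \left(-3215\right) = 1723240$)
$\left(\left(r - -14\right) - 6\right) Q = \left(\left(2 - -14\right) - 6\right) 1723240 = \left(\left(2 + 14\right) - 6\right) 1723240 = \left(16 - 6\right) 1723240 = 10 \cdot 1723240 = 17232400$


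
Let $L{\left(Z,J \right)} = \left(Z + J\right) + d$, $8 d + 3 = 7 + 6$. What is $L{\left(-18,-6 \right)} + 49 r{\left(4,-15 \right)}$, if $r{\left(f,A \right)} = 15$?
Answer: $\frac{2849}{4} \approx 712.25$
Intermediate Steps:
$d = \frac{5}{4}$ ($d = - \frac{3}{8} + \frac{7 + 6}{8} = - \frac{3}{8} + \frac{1}{8} \cdot 13 = - \frac{3}{8} + \frac{13}{8} = \frac{5}{4} \approx 1.25$)
$L{\left(Z,J \right)} = \frac{5}{4} + J + Z$ ($L{\left(Z,J \right)} = \left(Z + J\right) + \frac{5}{4} = \left(J + Z\right) + \frac{5}{4} = \frac{5}{4} + J + Z$)
$L{\left(-18,-6 \right)} + 49 r{\left(4,-15 \right)} = \left(\frac{5}{4} - 6 - 18\right) + 49 \cdot 15 = - \frac{91}{4} + 735 = \frac{2849}{4}$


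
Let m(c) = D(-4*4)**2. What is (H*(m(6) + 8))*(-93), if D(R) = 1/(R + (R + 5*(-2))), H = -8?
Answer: 875006/147 ≈ 5952.4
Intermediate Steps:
D(R) = 1/(-10 + 2*R) (D(R) = 1/(R + (R - 10)) = 1/(R + (-10 + R)) = 1/(-10 + 2*R))
m(c) = 1/1764 (m(c) = (1/(2*(-5 - 4*4)))**2 = (1/(2*(-5 - 16)))**2 = ((1/2)/(-21))**2 = ((1/2)*(-1/21))**2 = (-1/42)**2 = 1/1764)
(H*(m(6) + 8))*(-93) = -8*(1/1764 + 8)*(-93) = -8*14113/1764*(-93) = -28226/441*(-93) = 875006/147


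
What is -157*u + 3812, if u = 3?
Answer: 3341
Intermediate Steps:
-157*u + 3812 = -157*3 + 3812 = -471 + 3812 = 3341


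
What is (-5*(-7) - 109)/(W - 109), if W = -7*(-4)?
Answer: 74/81 ≈ 0.91358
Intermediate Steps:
W = 28
(-5*(-7) - 109)/(W - 109) = (-5*(-7) - 109)/(28 - 109) = (35 - 109)/(-81) = -74*(-1/81) = 74/81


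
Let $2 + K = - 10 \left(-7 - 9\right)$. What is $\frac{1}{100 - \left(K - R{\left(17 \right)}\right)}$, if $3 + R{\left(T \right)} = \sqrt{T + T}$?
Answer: $- \frac{61}{3687} - \frac{\sqrt{34}}{3687} \approx -0.018126$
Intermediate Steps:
$K = 158$ ($K = -2 - 10 \left(-7 - 9\right) = -2 - -160 = -2 + 160 = 158$)
$R{\left(T \right)} = -3 + \sqrt{2} \sqrt{T}$ ($R{\left(T \right)} = -3 + \sqrt{T + T} = -3 + \sqrt{2 T} = -3 + \sqrt{2} \sqrt{T}$)
$\frac{1}{100 - \left(K - R{\left(17 \right)}\right)} = \frac{1}{100 - \left(161 - \sqrt{2} \sqrt{17}\right)} = \frac{1}{100 - \left(161 - \sqrt{34}\right)} = \frac{1}{-61 + \sqrt{34}}$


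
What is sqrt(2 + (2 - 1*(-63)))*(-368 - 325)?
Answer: -693*sqrt(67) ≈ -5672.5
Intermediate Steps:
sqrt(2 + (2 - 1*(-63)))*(-368 - 325) = sqrt(2 + (2 + 63))*(-693) = sqrt(2 + 65)*(-693) = sqrt(67)*(-693) = -693*sqrt(67)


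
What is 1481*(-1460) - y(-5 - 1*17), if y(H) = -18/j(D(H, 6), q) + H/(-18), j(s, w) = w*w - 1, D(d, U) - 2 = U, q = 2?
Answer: -19460297/9 ≈ -2.1623e+6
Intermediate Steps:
D(d, U) = 2 + U
j(s, w) = -1 + w² (j(s, w) = w² - 1 = -1 + w²)
y(H) = -6 - H/18 (y(H) = -18/(-1 + 2²) + H/(-18) = -18/(-1 + 4) + H*(-1/18) = -18/3 - H/18 = -18*⅓ - H/18 = -6 - H/18)
1481*(-1460) - y(-5 - 1*17) = 1481*(-1460) - (-6 - (-5 - 1*17)/18) = -2162260 - (-6 - (-5 - 17)/18) = -2162260 - (-6 - 1/18*(-22)) = -2162260 - (-6 + 11/9) = -2162260 - 1*(-43/9) = -2162260 + 43/9 = -19460297/9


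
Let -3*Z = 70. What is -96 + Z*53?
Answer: -3998/3 ≈ -1332.7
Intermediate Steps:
Z = -70/3 (Z = -⅓*70 = -70/3 ≈ -23.333)
-96 + Z*53 = -96 - 70/3*53 = -96 - 3710/3 = -3998/3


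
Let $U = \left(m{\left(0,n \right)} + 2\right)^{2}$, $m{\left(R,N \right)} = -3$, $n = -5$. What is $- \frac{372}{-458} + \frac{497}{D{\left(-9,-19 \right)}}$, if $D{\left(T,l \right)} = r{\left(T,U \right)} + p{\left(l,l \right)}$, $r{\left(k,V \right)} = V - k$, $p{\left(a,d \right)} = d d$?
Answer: $\frac{26117}{12137} \approx 2.1518$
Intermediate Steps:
$p{\left(a,d \right)} = d^{2}$
$U = 1$ ($U = \left(-3 + 2\right)^{2} = \left(-1\right)^{2} = 1$)
$D{\left(T,l \right)} = 1 + l^{2} - T$ ($D{\left(T,l \right)} = \left(1 - T\right) + l^{2} = 1 + l^{2} - T$)
$- \frac{372}{-458} + \frac{497}{D{\left(-9,-19 \right)}} = - \frac{372}{-458} + \frac{497}{1 + \left(-19\right)^{2} - -9} = \left(-372\right) \left(- \frac{1}{458}\right) + \frac{497}{1 + 361 + 9} = \frac{186}{229} + \frac{497}{371} = \frac{186}{229} + 497 \cdot \frac{1}{371} = \frac{186}{229} + \frac{71}{53} = \frac{26117}{12137}$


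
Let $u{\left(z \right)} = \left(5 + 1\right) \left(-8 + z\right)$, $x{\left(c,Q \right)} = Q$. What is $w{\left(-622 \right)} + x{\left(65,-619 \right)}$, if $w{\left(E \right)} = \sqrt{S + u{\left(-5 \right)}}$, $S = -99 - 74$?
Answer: $-619 + i \sqrt{251} \approx -619.0 + 15.843 i$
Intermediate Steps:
$S = -173$ ($S = -99 - 74 = -173$)
$u{\left(z \right)} = -48 + 6 z$ ($u{\left(z \right)} = 6 \left(-8 + z\right) = -48 + 6 z$)
$w{\left(E \right)} = i \sqrt{251}$ ($w{\left(E \right)} = \sqrt{-173 + \left(-48 + 6 \left(-5\right)\right)} = \sqrt{-173 - 78} = \sqrt{-251} = i \sqrt{251}$)
$w{\left(-622 \right)} + x{\left(65,-619 \right)} = i \sqrt{251} - 619 = -619 + i \sqrt{251}$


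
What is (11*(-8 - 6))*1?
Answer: -154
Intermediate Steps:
(11*(-8 - 6))*1 = (11*(-14))*1 = -154*1 = -154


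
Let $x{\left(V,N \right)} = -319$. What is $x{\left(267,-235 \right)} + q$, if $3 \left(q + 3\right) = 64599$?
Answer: $21211$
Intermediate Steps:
$q = 21530$ ($q = -3 + \frac{1}{3} \cdot 64599 = -3 + 21533 = 21530$)
$x{\left(267,-235 \right)} + q = -319 + 21530 = 21211$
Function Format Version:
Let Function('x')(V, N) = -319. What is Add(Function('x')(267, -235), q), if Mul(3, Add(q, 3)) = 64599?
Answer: 21211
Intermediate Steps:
q = 21530 (q = Add(-3, Mul(Rational(1, 3), 64599)) = Add(-3, 21533) = 21530)
Add(Function('x')(267, -235), q) = Add(-319, 21530) = 21211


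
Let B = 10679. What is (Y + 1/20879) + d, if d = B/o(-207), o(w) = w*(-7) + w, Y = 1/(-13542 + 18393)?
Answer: 120182678039/13977196002 ≈ 8.5985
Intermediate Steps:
Y = 1/4851 ≈ 0.00020614
o(w) = -6*w (o(w) = -7*w + w = -6*w)
d = 10679/1242 (d = 10679/((-6*(-207))) = 10679/1242 ≈ 8.5982)
(Y + 1/20879) + d = (1/4851 + 1/20879) + 10679/1242 = 25730/101284029 + 10679/1242 = 120182678039/13977196002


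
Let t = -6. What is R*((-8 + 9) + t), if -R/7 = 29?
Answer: 1015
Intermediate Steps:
R = -203 (R = -7*29 = -203)
R*((-8 + 9) + t) = -203*((-8 + 9) - 6) = -203*(1 - 6) = -203*(-5) = 1015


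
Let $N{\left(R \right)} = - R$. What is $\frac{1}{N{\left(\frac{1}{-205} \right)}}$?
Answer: $205$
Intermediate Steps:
$\frac{1}{N{\left(\frac{1}{-205} \right)}} = \frac{1}{\left(-1\right) \frac{1}{-205}} = \frac{1}{\left(-1\right) \left(- \frac{1}{205}\right)} = \frac{1}{\frac{1}{205}} = 205$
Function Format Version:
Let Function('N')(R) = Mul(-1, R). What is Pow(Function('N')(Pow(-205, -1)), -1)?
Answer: 205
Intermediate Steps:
Pow(Function('N')(Pow(-205, -1)), -1) = Pow(Mul(-1, Pow(-205, -1)), -1) = Pow(Mul(-1, Rational(-1, 205)), -1) = Pow(Rational(1, 205), -1) = 205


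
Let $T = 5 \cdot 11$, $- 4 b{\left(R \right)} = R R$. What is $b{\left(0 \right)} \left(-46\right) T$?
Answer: $0$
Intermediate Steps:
$b{\left(R \right)} = - \frac{R^{2}}{4}$ ($b{\left(R \right)} = - \frac{R R}{4} = - \frac{R^{2}}{4}$)
$T = 55$
$b{\left(0 \right)} \left(-46\right) T = - \frac{0^{2}}{4} \left(-46\right) 55 = \left(- \frac{1}{4}\right) 0 \left(-46\right) 55 = 0 \left(-46\right) 55 = 0 \cdot 55 = 0$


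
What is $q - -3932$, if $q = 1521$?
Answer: $5453$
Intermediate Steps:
$q - -3932 = 1521 - -3932 = 1521 + 3932 = 5453$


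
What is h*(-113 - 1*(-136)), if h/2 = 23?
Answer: 1058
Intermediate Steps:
h = 46 (h = 2*23 = 46)
h*(-113 - 1*(-136)) = 46*(-113 - 1*(-136)) = 46*(-113 + 136) = 46*23 = 1058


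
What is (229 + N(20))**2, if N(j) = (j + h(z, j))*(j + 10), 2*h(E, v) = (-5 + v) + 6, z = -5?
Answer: 1308736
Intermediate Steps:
h(E, v) = 1/2 + v/2 (h(E, v) = ((-5 + v) + 6)/2 = (1 + v)/2 = 1/2 + v/2)
N(j) = (1/2 + 3*j/2)*(10 + j) (N(j) = (j + (1/2 + j/2))*(j + 10) = (1/2 + 3*j/2)*(10 + j))
(229 + N(20))**2 = (229 + (5 + (3/2)*20**2 + (31/2)*20))**2 = (229 + (5 + (3/2)*400 + 310))**2 = (229 + (5 + 600 + 310))**2 = (229 + 915)**2 = 1144**2 = 1308736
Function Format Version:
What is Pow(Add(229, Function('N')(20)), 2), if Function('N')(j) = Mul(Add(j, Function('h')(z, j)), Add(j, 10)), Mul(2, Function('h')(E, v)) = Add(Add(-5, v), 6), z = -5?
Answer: 1308736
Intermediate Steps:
Function('h')(E, v) = Add(Rational(1, 2), Mul(Rational(1, 2), v)) (Function('h')(E, v) = Mul(Rational(1, 2), Add(Add(-5, v), 6)) = Mul(Rational(1, 2), Add(1, v)) = Add(Rational(1, 2), Mul(Rational(1, 2), v)))
Function('N')(j) = Mul(Add(Rational(1, 2), Mul(Rational(3, 2), j)), Add(10, j)) (Function('N')(j) = Mul(Add(j, Add(Rational(1, 2), Mul(Rational(1, 2), j))), Add(j, 10)) = Mul(Add(Rational(1, 2), Mul(Rational(3, 2), j)), Add(10, j)))
Pow(Add(229, Function('N')(20)), 2) = Pow(Add(229, Add(5, Mul(Rational(3, 2), Pow(20, 2)), Mul(Rational(31, 2), 20))), 2) = Pow(Add(229, Add(5, Mul(Rational(3, 2), 400), 310)), 2) = Pow(Add(229, Add(5, 600, 310)), 2) = Pow(Add(229, 915), 2) = Pow(1144, 2) = 1308736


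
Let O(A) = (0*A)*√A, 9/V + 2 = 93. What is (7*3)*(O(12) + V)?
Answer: 27/13 ≈ 2.0769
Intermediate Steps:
V = 9/91 (V = 9/(-2 + 93) = 9/91 ≈ 0.098901)
O(A) = 0 (O(A) = 0*√A = 0)
(7*3)*(O(12) + V) = (7*3)*(0 + 9/91) = 21*(9/91) = 27/13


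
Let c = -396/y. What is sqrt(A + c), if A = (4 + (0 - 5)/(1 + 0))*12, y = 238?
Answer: I*sqrt(193494)/119 ≈ 3.6965*I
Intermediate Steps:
c = -198/119 (c = -396/238 = -396*1/238 = -198/119 ≈ -1.6639)
A = -12 (A = (4 - 5/1)*12 = (4 - 5*1)*12 = (4 - 5)*12 = -1*12 = -12)
sqrt(A + c) = sqrt(-12 - 198/119) = sqrt(-1626/119) = I*sqrt(193494)/119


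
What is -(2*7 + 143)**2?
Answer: -24649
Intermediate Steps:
-(2*7 + 143)**2 = -(14 + 143)**2 = -1*157**2 = -1*24649 = -24649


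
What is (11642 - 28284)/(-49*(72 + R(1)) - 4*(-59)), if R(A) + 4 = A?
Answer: 16642/3145 ≈ 5.2916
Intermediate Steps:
R(A) = -4 + A
(11642 - 28284)/(-49*(72 + R(1)) - 4*(-59)) = (11642 - 28284)/(-49*(72 + (-4 + 1)) - 4*(-59)) = -16642/(-49*(72 - 3) + 236) = -16642/(-49*69 + 236) = -16642/(-3381 + 236) = -16642/(-3145) = -16642*(-1/3145) = 16642/3145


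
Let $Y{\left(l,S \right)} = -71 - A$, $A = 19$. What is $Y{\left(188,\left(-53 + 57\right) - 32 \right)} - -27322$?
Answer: $27232$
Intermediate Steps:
$Y{\left(l,S \right)} = -90$ ($Y{\left(l,S \right)} = -71 - 19 = -90$)
$Y{\left(188,\left(-53 + 57\right) - 32 \right)} - -27322 = -90 - -27322 = -90 + 27322 = 27232$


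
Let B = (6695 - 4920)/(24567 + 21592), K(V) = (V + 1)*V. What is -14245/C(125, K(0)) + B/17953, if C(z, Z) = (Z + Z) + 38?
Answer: -11804724979665/31490316026 ≈ -374.87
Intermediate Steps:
K(V) = V*(1 + V) (K(V) = (1 + V)*V = V*(1 + V))
C(z, Z) = 38 + 2*Z (C(z, Z) = 2*Z + 38 = 38 + 2*Z)
B = 1775/46159 ≈ 0.038454
-14245/C(125, K(0)) + B/17953 = -14245/(38 + 2*(0*(1 + 0))) + (1775/46159)/17953 = -14245/(38 + 2*(0*1)) + (1775/46159)*(1/17953) = -14245/(38 + 2*0) + 1775/828692527 = -14245/(38 + 0) + 1775/828692527 = -14245/38 + 1775/828692527 = -11804724979665/31490316026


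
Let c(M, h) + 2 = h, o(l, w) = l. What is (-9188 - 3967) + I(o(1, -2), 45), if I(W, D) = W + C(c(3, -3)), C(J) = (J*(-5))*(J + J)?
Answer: -13404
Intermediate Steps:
c(M, h) = -2 + h
C(J) = -10*J**2 (C(J) = (-5*J)*(2*J) = -10*J**2)
I(W, D) = -250 + W (I(W, D) = W - 10*(-2 - 3)**2 = W - 10*(-5)**2 = W - 10*25 = W - 250 = -250 + W)
(-9188 - 3967) + I(o(1, -2), 45) = (-9188 - 3967) + (-250 + 1) = -13155 - 249 = -13404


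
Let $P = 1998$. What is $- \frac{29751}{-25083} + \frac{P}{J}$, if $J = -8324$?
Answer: $\frac{32921915}{34798482} \approx 0.94607$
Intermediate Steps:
$- \frac{29751}{-25083} + \frac{P}{J} = - \frac{29751}{-25083} + \frac{1998}{-8324} = \left(-29751\right) \left(- \frac{1}{25083}\right) + 1998 \left(- \frac{1}{8324}\right) = \frac{9917}{8361} - \frac{999}{4162} = \frac{32921915}{34798482}$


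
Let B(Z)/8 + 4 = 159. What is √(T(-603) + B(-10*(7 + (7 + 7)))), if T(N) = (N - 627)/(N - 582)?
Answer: √7745318/79 ≈ 35.228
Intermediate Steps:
T(N) = (-627 + N)/(-582 + N)
B(Z) = 1240 (B(Z) = -32 + 8*159 = -32 + 1272 = 1240)
√(T(-603) + B(-10*(7 + (7 + 7)))) = √((-627 - 603)/(-582 - 603) + 1240) = √(-1230/(-1185) + 1240) = √(-1/1185*(-1230) + 1240) = √(82/79 + 1240) = √(98042/79) = √7745318/79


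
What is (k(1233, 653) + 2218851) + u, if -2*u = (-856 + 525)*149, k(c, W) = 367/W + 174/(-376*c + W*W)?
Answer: 108994016375709/48581894 ≈ 2.2435e+6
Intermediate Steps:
k(c, W) = 174/(W² - 376*c) + 367/W (k(c, W) = 367/W + 174/(-376*c + W²) = 367/W + 174/(W² - 376*c) = 174/(W² - 376*c) + 367/W)
u = 49319/2 (u = -(-856 + 525)*149/2 = -(-331)*149/2 = -½*(-49319) = 49319/2 ≈ 24660.)
(k(1233, 653) + 2218851) + u = ((-137992*1233 + 174*653 + 367*653²)/(653*(653² - 376*1233)) + 2218851) + 49319/2 = ((-170144136 + 113622 + 367*426409)/(653*(426409 - 463608)) + 2218851) + 49319/2 = ((1/653)*(-170144136 + 113622 + 156492103)/(-37199) + 2218851) + 49319/2 = ((1/653)*(-1/37199)*(-13538411) + 2218851) + 49319/2 = (13538411/24290947 + 2218851) + 49319/2 = 53898005580308/24290947 + 49319/2 = 108994016375709/48581894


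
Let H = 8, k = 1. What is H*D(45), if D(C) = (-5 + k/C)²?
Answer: 401408/2025 ≈ 198.23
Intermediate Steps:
D(C) = (-5 + 1/C)²
H*D(45) = 8*((-1 + 5*45)²/45²) = 8*((-1 + 225)²/2025) = 8*((1/2025)*224²) = 8*((1/2025)*50176) = 8*(50176/2025) = 401408/2025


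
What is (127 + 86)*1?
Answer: 213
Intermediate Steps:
(127 + 86)*1 = 213*1 = 213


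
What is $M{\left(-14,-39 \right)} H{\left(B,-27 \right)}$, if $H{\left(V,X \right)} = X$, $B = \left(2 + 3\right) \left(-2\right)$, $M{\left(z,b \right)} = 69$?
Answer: $-1863$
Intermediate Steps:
$B = -10$ ($B = 5 \left(-2\right) = -10$)
$M{\left(-14,-39 \right)} H{\left(B,-27 \right)} = 69 \left(-27\right) = -1863$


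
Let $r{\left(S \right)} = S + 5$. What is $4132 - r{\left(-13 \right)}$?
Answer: $4140$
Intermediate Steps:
$r{\left(S \right)} = 5 + S$
$4132 - r{\left(-13 \right)} = 4132 - \left(5 - 13\right) = 4132 - -8 = 4132 + 8 = 4140$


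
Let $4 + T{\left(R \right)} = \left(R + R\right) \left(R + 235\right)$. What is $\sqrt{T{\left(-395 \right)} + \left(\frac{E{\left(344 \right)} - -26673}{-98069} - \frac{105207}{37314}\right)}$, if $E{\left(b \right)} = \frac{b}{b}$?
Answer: $\frac{\sqrt{20895116506564936469162}}{406594074} \approx 355.52$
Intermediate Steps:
$E{\left(b \right)} = 1$
$T{\left(R \right)} = -4 + 2 R \left(235 + R\right)$ ($T{\left(R \right)} = -4 + \left(R + R\right) \left(R + 235\right) = -4 + 2 R \left(235 + R\right)$)
$\sqrt{T{\left(-395 \right)} + \left(\frac{E{\left(344 \right)} - -26673}{-98069} - \frac{105207}{37314}\right)} = \sqrt{\left(-4 + 2 \left(-395\right)^{2} + 470 \left(-395\right)\right) - \left(\frac{35069}{12438} - \frac{1 - -26673}{-98069}\right)} = \sqrt{\left(-4 + 2 \cdot 156025 - 185650\right) - \left(\frac{35069}{12438} - \left(1 + 26673\right) \left(- \frac{1}{98069}\right)\right)} = \sqrt{\left(-4 + 312050 - 185650\right) + \left(26674 \left(- \frac{1}{98069}\right) - \frac{35069}{12438}\right)} = \sqrt{126396 - \frac{3770952973}{1219782222}} = \sqrt{\frac{154171822778939}{1219782222}} = \frac{\sqrt{20895116506564936469162}}{406594074}$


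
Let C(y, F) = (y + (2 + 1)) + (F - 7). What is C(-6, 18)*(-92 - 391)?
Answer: -3864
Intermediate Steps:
C(y, F) = -4 + F + y (C(y, F) = (y + 3) + (-7 + F) = (3 + y) + (-7 + F) = -4 + F + y)
C(-6, 18)*(-92 - 391) = (-4 + 18 - 6)*(-92 - 391) = 8*(-483) = -3864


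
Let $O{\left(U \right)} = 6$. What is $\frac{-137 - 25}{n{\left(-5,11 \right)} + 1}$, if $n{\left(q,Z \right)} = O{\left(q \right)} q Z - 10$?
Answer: $\frac{54}{113} \approx 0.47788$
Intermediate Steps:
$n{\left(q,Z \right)} = -10 + 6 Z q$ ($n{\left(q,Z \right)} = 6 q Z - 10 = 6 Z q - 10 = -10 + 6 Z q$)
$\frac{-137 - 25}{n{\left(-5,11 \right)} + 1} = \frac{-137 - 25}{\left(-10 + 6 \cdot 11 \left(-5\right)\right) + 1} = \frac{1}{\left(-10 - 330\right) + 1} \left(-162\right) = \frac{1}{-340 + 1} \left(-162\right) = \frac{1}{-339} \left(-162\right) = \left(- \frac{1}{339}\right) \left(-162\right) = \frac{54}{113}$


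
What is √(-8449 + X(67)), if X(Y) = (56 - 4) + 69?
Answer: 2*I*√2082 ≈ 91.258*I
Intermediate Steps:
X(Y) = 121 (X(Y) = 52 + 69 = 121)
√(-8449 + X(67)) = √(-8449 + 121) = √(-8328) = 2*I*√2082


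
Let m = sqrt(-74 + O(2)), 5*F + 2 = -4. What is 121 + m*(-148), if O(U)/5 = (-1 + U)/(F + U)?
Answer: 121 - 74*I*sqrt(271) ≈ 121.0 - 1218.2*I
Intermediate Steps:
F = -6/5 (F = -2/5 + (1/5)*(-4) = -2/5 - 4/5 = -6/5 ≈ -1.2000)
O(U) = 5*(-1 + U)/(-6/5 + U) (O(U) = 5*((-1 + U)/(-6/5 + U)) = 5*(-1 + U)/(-6/5 + U))
m = I*sqrt(271)/2 (m = sqrt(-74 + 25*(-1 + 2)/(-6 + 5*2)) = sqrt(-74 + 25*1/(-6 + 10)) = sqrt(-74 + 25*1/4) = sqrt(-74 + 25*(1/4)*1) = sqrt(-74 + 25/4) = sqrt(-271/4) = I*sqrt(271)/2 ≈ 8.231*I)
121 + m*(-148) = 121 + (I*sqrt(271)/2)*(-148) = 121 - 74*I*sqrt(271)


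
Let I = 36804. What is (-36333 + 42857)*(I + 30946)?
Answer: 442001000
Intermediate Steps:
(-36333 + 42857)*(I + 30946) = (-36333 + 42857)*(36804 + 30946) = 6524*67750 = 442001000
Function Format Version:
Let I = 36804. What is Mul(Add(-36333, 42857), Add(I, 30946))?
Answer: 442001000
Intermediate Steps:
Mul(Add(-36333, 42857), Add(I, 30946)) = Mul(Add(-36333, 42857), Add(36804, 30946)) = Mul(6524, 67750) = 442001000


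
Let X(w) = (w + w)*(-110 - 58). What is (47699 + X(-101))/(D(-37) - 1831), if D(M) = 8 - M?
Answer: -81635/1786 ≈ -45.708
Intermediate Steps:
X(w) = -336*w (X(w) = (2*w)*(-168) = -336*w)
(47699 + X(-101))/(D(-37) - 1831) = (47699 - 336*(-101))/((8 - 1*(-37)) - 1831) = (47699 + 33936)/((8 + 37) - 1831) = 81635/(45 - 1831) = 81635/(-1786) = 81635*(-1/1786) = -81635/1786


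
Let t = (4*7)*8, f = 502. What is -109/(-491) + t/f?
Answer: 82351/123241 ≈ 0.66821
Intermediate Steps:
t = 224 (t = 28*8 = 224)
-109/(-491) + t/f = -109/(-491) + 224/502 = -109*(-1/491) + 224*(1/502) = 109/491 + 112/251 = 82351/123241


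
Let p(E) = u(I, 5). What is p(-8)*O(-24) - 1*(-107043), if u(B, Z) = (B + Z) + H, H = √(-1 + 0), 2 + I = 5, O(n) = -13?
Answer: 106939 - 13*I ≈ 1.0694e+5 - 13.0*I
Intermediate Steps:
I = 3 (I = -2 + 5 = 3)
H = I (H = √(-1) = I ≈ 1.0*I)
u(B, Z) = I + B + Z (u(B, Z) = (B + Z) + I = I + B + Z)
p(E) = 8 + I (p(E) = I + 3 + 5 = 8 + I)
p(-8)*O(-24) - 1*(-107043) = (8 + I)*(-13) - 1*(-107043) = (-104 - 13*I) + 107043 = 106939 - 13*I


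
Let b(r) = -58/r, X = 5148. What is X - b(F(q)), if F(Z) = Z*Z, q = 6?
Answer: 92693/18 ≈ 5149.6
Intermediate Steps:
F(Z) = Z²
X - b(F(q)) = 5148 - (-58)/(6²) = 5148 - (-58)/36 = 5148 - 1*(-29/18) = 5148 + 29/18 = 92693/18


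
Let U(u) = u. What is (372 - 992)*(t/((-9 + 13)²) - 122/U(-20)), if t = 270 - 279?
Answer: -13733/4 ≈ -3433.3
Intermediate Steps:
t = -9
(372 - 992)*(t/((-9 + 13)²) - 122/U(-20)) = (372 - 992)*(-9/(-9 + 13)² - 122/(-20)) = -620*(-9/(4²) - 122*(-1/20)) = -620*(-9/16 + 61/10) = -620*443/80 = -13733/4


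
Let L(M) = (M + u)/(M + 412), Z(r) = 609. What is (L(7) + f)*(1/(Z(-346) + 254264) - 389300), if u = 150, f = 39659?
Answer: -1648800536457056922/106791787 ≈ -1.5439e+10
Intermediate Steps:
L(M) = (150 + M)/(412 + M) (L(M) = (M + 150)/(M + 412) = (150 + M)/(412 + M))
(L(7) + f)*(1/(Z(-346) + 254264) - 389300) = ((150 + 7)/(412 + 7) + 39659)*(1/(609 + 254264) - 389300) = (157/419 + 39659)*(1/254873 - 389300) = ((1/419)*157 + 39659)*(1/254873 - 389300) = (157/419 + 39659)*(-99222058899/254873) = (16617278/419)*(-99222058899/254873) = -1648800536457056922/106791787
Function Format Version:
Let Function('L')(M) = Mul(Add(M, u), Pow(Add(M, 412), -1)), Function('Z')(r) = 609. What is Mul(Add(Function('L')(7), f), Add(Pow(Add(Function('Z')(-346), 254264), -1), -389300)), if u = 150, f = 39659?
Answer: Rational(-1648800536457056922, 106791787) ≈ -1.5439e+10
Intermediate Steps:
Function('L')(M) = Mul(Pow(Add(412, M), -1), Add(150, M)) (Function('L')(M) = Mul(Add(M, 150), Pow(Add(M, 412), -1)) = Mul(Add(150, M), Pow(Add(412, M), -1)) = Mul(Pow(Add(412, M), -1), Add(150, M)))
Mul(Add(Function('L')(7), f), Add(Pow(Add(Function('Z')(-346), 254264), -1), -389300)) = Mul(Add(Mul(Pow(Add(412, 7), -1), Add(150, 7)), 39659), Add(Pow(Add(609, 254264), -1), -389300)) = Mul(Add(Mul(Pow(419, -1), 157), 39659), Add(Pow(254873, -1), -389300)) = Mul(Add(Mul(Rational(1, 419), 157), 39659), Add(Rational(1, 254873), -389300)) = Mul(Add(Rational(157, 419), 39659), Rational(-99222058899, 254873)) = Mul(Rational(16617278, 419), Rational(-99222058899, 254873)) = Rational(-1648800536457056922, 106791787)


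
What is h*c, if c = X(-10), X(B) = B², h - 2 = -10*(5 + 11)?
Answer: -15800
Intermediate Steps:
h = -158 (h = 2 - 10*(5 + 11) = 2 - 10*16 = 2 - 160 = -158)
c = 100 (c = (-10)² = 100)
h*c = -158*100 = -15800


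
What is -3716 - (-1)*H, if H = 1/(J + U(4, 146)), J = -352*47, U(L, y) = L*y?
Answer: -59307361/15960 ≈ -3716.0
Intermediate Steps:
J = -16544
H = -1/15960 (H = 1/(-16544 + 4*146) = 1/(-16544 + 584) = 1/(-15960) = -1/15960 ≈ -6.2657e-5)
-3716 - (-1)*H = -3716 - (-1)*(-1)/15960 = -3716 - 1*1/15960 = -3716 - 1/15960 = -59307361/15960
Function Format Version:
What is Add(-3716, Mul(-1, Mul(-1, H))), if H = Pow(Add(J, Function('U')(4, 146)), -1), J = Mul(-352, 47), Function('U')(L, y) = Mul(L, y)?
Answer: Rational(-59307361, 15960) ≈ -3716.0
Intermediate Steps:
J = -16544
H = Rational(-1, 15960) (H = Pow(Add(-16544, Mul(4, 146)), -1) = Pow(Add(-16544, 584), -1) = Pow(-15960, -1) = Rational(-1, 15960) ≈ -6.2657e-5)
Add(-3716, Mul(-1, Mul(-1, H))) = Add(-3716, Mul(-1, Mul(-1, Rational(-1, 15960)))) = Add(-3716, Mul(-1, Rational(1, 15960))) = Add(-3716, Rational(-1, 15960)) = Rational(-59307361, 15960)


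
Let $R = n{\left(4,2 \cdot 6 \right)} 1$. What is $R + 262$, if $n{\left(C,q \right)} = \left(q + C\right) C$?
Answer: $326$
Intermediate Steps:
$n{\left(C,q \right)} = C \left(C + q\right)$ ($n{\left(C,q \right)} = \left(C + q\right) C = C \left(C + q\right)$)
$R = 64$ ($R = 4 \left(4 + 2 \cdot 6\right) 1 = 4 \left(4 + 12\right) 1 = 4 \cdot 16 \cdot 1 = 64 \cdot 1 = 64$)
$R + 262 = 64 + 262 = 326$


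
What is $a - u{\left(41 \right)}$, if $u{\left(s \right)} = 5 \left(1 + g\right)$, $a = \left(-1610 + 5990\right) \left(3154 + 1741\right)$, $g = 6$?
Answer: $21440065$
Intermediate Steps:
$a = 21440100$ ($a = 4380 \cdot 4895 = 21440100$)
$u{\left(s \right)} = 35$ ($u{\left(s \right)} = 5 \left(1 + 6\right) = 5 \cdot 7 = 35$)
$a - u{\left(41 \right)} = 21440100 - 35 = 21440065$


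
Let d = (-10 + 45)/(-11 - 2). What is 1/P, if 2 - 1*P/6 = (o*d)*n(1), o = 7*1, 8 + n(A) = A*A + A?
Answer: -13/8664 ≈ -0.0015005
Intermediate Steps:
d = -35/13 (d = 35/(-13) = 35*(-1/13) = -35/13 ≈ -2.6923)
n(A) = -8 + A + A**2 (n(A) = -8 + (A*A + A) = -8 + (A**2 + A) = -8 + (A + A**2) = -8 + A + A**2)
o = 7
P = -8664/13 (P = 12 - 6*7*(-35/13)*(-8 + 1 + 1**2) = 12 - (-1470)*(-8 + 1 + 1)/13 = 12 - (-1470)*(-6)/13 = 12 - 6*1470/13 = 12 - 8820/13 = -8664/13 ≈ -666.46)
1/P = 1/(-8664/13) = -13/8664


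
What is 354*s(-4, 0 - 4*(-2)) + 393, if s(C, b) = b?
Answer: 3225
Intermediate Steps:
354*s(-4, 0 - 4*(-2)) + 393 = 354*(0 - 4*(-2)) + 393 = 354*(0 + 8) + 393 = 354*8 + 393 = 2832 + 393 = 3225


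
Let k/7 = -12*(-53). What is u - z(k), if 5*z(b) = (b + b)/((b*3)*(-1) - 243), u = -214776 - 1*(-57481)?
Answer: -3565088207/22665 ≈ -1.5729e+5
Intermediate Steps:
u = -157295 (u = -214776 + 57481 = -157295)
k = 4452 (k = 7*(-12*(-53)) = 7*636 = 4452)
z(b) = 2*b/(5*(-243 - 3*b)) (z(b) = ((b + b)/((b*3)*(-1) - 243))/5 = ((2*b)/((3*b)*(-1) - 243))/5 = ((2*b)/(-3*b - 243))/5 = ((2*b)/(-243 - 3*b))/5 = (2*b/(-243 - 3*b))/5 = 2*b/(5*(-243 - 3*b)))
u - z(k) = -157295 - (-2)*4452/(1215 + 15*4452) = -157295 - (-2)*4452/(1215 + 66780) = -157295 - (-2)*4452/67995 = -157295 - 1*(-2968/22665) = -157295 + 2968/22665 = -3565088207/22665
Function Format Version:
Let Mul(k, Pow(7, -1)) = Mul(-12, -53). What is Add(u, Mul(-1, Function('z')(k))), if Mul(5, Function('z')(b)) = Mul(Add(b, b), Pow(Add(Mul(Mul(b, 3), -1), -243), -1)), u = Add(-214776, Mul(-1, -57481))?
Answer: Rational(-3565088207, 22665) ≈ -1.5729e+5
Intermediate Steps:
u = -157295 (u = Add(-214776, 57481) = -157295)
k = 4452 (k = Mul(7, Mul(-12, -53)) = Mul(7, 636) = 4452)
Function('z')(b) = Mul(Rational(2, 5), b, Pow(Add(-243, Mul(-3, b)), -1)) (Function('z')(b) = Mul(Rational(1, 5), Mul(Add(b, b), Pow(Add(Mul(Mul(b, 3), -1), -243), -1))) = Mul(Rational(1, 5), Mul(Mul(2, b), Pow(Add(Mul(Mul(3, b), -1), -243), -1))) = Mul(Rational(1, 5), Mul(Mul(2, b), Pow(Add(Mul(-3, b), -243), -1))) = Mul(Rational(1, 5), Mul(Mul(2, b), Pow(Add(-243, Mul(-3, b)), -1))) = Mul(Rational(1, 5), Mul(2, b, Pow(Add(-243, Mul(-3, b)), -1))) = Mul(Rational(2, 5), b, Pow(Add(-243, Mul(-3, b)), -1)))
Add(u, Mul(-1, Function('z')(k))) = Add(-157295, Mul(-1, Mul(-2, 4452, Pow(Add(1215, Mul(15, 4452)), -1)))) = Add(-157295, Mul(-1, Mul(-2, 4452, Pow(Add(1215, 66780), -1)))) = Add(-157295, Mul(-1, Mul(-2, 4452, Pow(67995, -1)))) = Add(-157295, Mul(-1, Mul(-2, 4452, Rational(1, 67995)))) = Add(-157295, Mul(-1, Rational(-2968, 22665))) = Add(-157295, Rational(2968, 22665)) = Rational(-3565088207, 22665)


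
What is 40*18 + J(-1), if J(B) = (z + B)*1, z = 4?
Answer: 723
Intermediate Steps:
J(B) = 4 + B (J(B) = (4 + B)*1 = 4 + B)
40*18 + J(-1) = 40*18 + (4 - 1) = 720 + 3 = 723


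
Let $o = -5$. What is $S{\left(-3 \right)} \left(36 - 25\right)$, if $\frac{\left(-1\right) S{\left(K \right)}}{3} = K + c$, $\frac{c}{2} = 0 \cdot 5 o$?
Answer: $99$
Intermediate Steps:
$c = 0$ ($c = 2 \cdot 0 \cdot 5 \left(-5\right) = 2 \cdot 0 \left(-5\right) = 2 \cdot 0 = 0$)
$S{\left(K \right)} = - 3 K$ ($S{\left(K \right)} = - 3 \left(K + 0\right) = - 3 K$)
$S{\left(-3 \right)} \left(36 - 25\right) = \left(-3\right) \left(-3\right) \left(36 - 25\right) = 9 \cdot 11 = 99$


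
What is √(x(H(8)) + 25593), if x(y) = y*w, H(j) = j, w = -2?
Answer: √25577 ≈ 159.93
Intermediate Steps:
x(y) = -2*y (x(y) = y*(-2) = -2*y)
√(x(H(8)) + 25593) = √(-2*8 + 25593) = √(-16 + 25593) = √25577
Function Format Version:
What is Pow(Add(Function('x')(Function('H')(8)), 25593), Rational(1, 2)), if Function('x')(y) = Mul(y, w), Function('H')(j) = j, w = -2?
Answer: Pow(25577, Rational(1, 2)) ≈ 159.93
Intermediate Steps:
Function('x')(y) = Mul(-2, y) (Function('x')(y) = Mul(y, -2) = Mul(-2, y))
Pow(Add(Function('x')(Function('H')(8)), 25593), Rational(1, 2)) = Pow(Add(Mul(-2, 8), 25593), Rational(1, 2)) = Pow(Add(-16, 25593), Rational(1, 2)) = Pow(25577, Rational(1, 2))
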